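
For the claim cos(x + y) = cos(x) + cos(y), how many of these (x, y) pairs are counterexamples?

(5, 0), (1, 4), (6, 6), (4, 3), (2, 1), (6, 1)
Testing each pair:
(5, 0): LHS = cos(5) ≈ 0.2837, RHS = cos(5) + 1 ≈ 1.284 → counterexample
(1, 4): LHS = cos(5) ≈ 0.2837, RHS = cos(4) + cos(1) ≈ -0.1133 → counterexample
(6, 6): LHS = cos(12) ≈ 0.8439, RHS = 2·cos(6) ≈ 1.92 → counterexample
(4, 3): LHS = cos(7) ≈ 0.7539, RHS = cos(3) + cos(4) ≈ -1.644 → counterexample
(2, 1): LHS = cos(3) ≈ -0.99, RHS = cos(2) + cos(1) ≈ 0.1242 → counterexample
(6, 1): LHS = cos(7) ≈ 0.7539, RHS = cos(1) + cos(6) ≈ 1.5 → counterexample

That makes 6 counterexamples.

Answer: 6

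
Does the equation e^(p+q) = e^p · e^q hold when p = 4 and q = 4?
Holds

Substituting p = 4, q = 4:

LHS = e^(4+4) = e^8 ≈ 2981
RHS = e^4 · e^4 = e^8 ≈ 2981

LHS = RHS, so the equation holds at this point.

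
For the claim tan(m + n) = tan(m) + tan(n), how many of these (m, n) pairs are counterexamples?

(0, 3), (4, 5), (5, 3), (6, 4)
3

Testing each pair:
(0, 3): LHS = tan(3) ≈ -0.1425, RHS = tan(3) ≈ -0.1425 → satisfies claim
(4, 5): LHS = tan(9) ≈ -0.4523, RHS = tan(5) + tan(4) ≈ -2.223 → counterexample
(5, 3): LHS = tan(8) ≈ -6.8, RHS = tan(5) + tan(3) ≈ -3.523 → counterexample
(6, 4): LHS = tan(10) ≈ 0.6484, RHS = tan(6) + tan(4) ≈ 0.8668 → counterexample

That makes 3 counterexamples.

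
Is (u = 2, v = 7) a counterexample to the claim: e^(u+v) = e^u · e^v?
Substituting u = 2, v = 7:
LHS = e^(2+7) = e^9 ≈ 8103
RHS = e^2 · e^7 = e^9 ≈ 8103

The sides agree, so this pair does not disprove the claim.

Answer: No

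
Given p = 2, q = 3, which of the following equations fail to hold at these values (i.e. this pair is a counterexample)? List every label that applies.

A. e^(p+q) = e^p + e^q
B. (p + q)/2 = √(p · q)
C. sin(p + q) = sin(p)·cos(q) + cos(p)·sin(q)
A, B

Evaluating each claim at the given values:
A. LHS = e^5 ≈ 148.4, RHS = e^2 + e^3 ≈ 27.47 → fails here (LHS ≠ RHS)
B. LHS = 5/2, RHS = √(6) ≈ 2.449 → fails here (LHS ≠ RHS)
C. LHS = sin(5) ≈ -0.9589, RHS = sin(2)·cos(3) + sin(3)·cos(2) ≈ -0.9589 → holds here (LHS = RHS)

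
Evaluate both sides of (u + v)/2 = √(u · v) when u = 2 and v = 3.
LHS = (2 + 3)/2 = 5/2
RHS = √(2 · 3) = √(6) ≈ 2.449

LHS ≠ RHS (they differ by about 0.05051), so the equation does not hold here.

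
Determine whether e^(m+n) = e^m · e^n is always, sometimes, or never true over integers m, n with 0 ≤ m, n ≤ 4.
The identity holds for every pair in the range. For instance at (m, n) = (2, 1): both sides equal e^3 ≈ 20.09.

Answer: Always true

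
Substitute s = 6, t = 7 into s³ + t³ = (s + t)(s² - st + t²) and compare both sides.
LHS = 6³ + 7³ = 559
RHS = (6 + 7)(6² - 6·7 + 7²) = 559

LHS = RHS: the two sides agree.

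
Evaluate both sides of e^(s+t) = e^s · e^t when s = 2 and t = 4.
LHS = e^(2+4) = e^6 ≈ 403.4
RHS = e^2 · e^4 = e^6 ≈ 403.4

LHS = RHS: the two sides agree.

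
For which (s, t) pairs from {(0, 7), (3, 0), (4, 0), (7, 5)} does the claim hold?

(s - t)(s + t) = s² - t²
Testing each pair:
(0, 7): LHS = -49, RHS = -49 → holds
(3, 0): LHS = 9, RHS = 9 → holds
(4, 0): LHS = 16, RHS = 16 → holds
(7, 5): LHS = 24, RHS = 24 → holds

Every pair satisfies the claim.

Answer: All pairs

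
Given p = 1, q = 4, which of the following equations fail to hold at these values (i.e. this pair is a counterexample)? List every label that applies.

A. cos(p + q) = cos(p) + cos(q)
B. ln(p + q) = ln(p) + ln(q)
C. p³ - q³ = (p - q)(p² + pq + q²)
Evaluating each claim at the given values:
A. LHS = cos(5) ≈ 0.2837, RHS = cos(4) + cos(1) ≈ -0.1133 → fails here (LHS ≠ RHS)
B. LHS = ln(5) ≈ 1.609, RHS = ln(4) ≈ 1.386 → fails here (LHS ≠ RHS)
C. LHS = -63, RHS = -63 → holds here (LHS = RHS)

Answer: A, B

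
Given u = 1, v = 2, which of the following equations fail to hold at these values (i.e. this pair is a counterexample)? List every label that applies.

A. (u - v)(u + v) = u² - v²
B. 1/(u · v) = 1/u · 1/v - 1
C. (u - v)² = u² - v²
B, C

Evaluating each claim at the given values:
A. LHS = -3, RHS = -3 → holds here (LHS = RHS)
B. LHS = 1/2, RHS = -1/2 → fails here (LHS ≠ RHS)
C. LHS = 1, RHS = -3 → fails here (LHS ≠ RHS)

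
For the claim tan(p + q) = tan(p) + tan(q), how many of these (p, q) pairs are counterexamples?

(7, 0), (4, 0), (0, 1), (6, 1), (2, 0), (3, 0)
1

Testing each pair:
(7, 0): LHS = tan(7) ≈ 0.8714, RHS = tan(7) ≈ 0.8714 → satisfies claim
(4, 0): LHS = tan(4) ≈ 1.158, RHS = tan(4) ≈ 1.158 → satisfies claim
(0, 1): LHS = tan(1) ≈ 1.557, RHS = tan(1) ≈ 1.557 → satisfies claim
(6, 1): LHS = tan(7) ≈ 0.8714, RHS = tan(6) + tan(1) ≈ 1.266 → counterexample
(2, 0): LHS = tan(2) ≈ -2.185, RHS = tan(2) ≈ -2.185 → satisfies claim
(3, 0): LHS = tan(3) ≈ -0.1425, RHS = tan(3) ≈ -0.1425 → satisfies claim

That makes 1 counterexample.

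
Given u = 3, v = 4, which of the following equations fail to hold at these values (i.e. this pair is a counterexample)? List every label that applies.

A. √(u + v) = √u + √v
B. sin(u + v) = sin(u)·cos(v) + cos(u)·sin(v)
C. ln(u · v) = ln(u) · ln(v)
Evaluating each claim at the given values:
A. LHS = √(7) ≈ 2.646, RHS = √(3) + 2 ≈ 3.732 → fails here (LHS ≠ RHS)
B. LHS = sin(7) ≈ 0.657, RHS = sin(3)·cos(4) + sin(4)·cos(3) ≈ 0.657 → holds here (LHS = RHS)
C. LHS = ln(12) ≈ 2.485, RHS = ln(3)·ln(4) ≈ 1.523 → fails here (LHS ≠ RHS)

Answer: A, C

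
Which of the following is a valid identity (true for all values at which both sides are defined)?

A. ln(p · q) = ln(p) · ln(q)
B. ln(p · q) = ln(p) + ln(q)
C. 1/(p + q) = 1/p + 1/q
A: fails at (2, 3) — LHS = ln(6) ≈ 1.792, RHS = ln(2)·ln(3) ≈ 0.7615.
B: holds — e.g. at (1, 5), both sides equal ln(5) ≈ 1.609.
C: fails at (5, 5) — LHS = 1/10, RHS = 2/5.

Answer: B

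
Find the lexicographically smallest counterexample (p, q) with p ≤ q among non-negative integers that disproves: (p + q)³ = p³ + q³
(p, q) = (1, 1)

At (0, 0): both sides equal 0, so it holds there.
At (0, 1): both sides equal 1, so it holds there.

Substituting (1, 1) into the claim:
LHS = (1 + 1)³ = 8
RHS = 1³ + 1³ = 2

Since LHS ≠ RHS, this pair disproves the claim, and no lexicographically smaller pair (p ≤ q, non-negative integers) does.

For instance (3, 4) is also a counterexample (LHS = 343, RHS = 91), but it's lexicographically larger.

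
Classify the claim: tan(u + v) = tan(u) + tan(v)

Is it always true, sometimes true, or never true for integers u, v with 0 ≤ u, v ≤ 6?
It holds at (u, v) = (0, 4) (both sides equal tan(4) ≈ 1.158), but fails at (u, v) = (5, 6) (LHS = tan(11) ≈ -226, RHS = tan(5) + tan(6) ≈ -3.672).

Answer: Sometimes true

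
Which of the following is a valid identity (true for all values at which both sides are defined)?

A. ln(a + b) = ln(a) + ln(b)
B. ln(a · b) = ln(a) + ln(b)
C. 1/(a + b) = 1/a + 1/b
B

A: fails at (1, 2) — LHS = ln(3) ≈ 1.099, RHS = ln(2) ≈ 0.6931.
B: holds — e.g. at (3, 3), both sides equal ln(9) ≈ 2.197.
C: fails at (4, 6) — LHS = 1/10, RHS = 5/12.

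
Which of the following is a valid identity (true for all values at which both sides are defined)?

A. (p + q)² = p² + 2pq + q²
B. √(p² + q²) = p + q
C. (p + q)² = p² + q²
A

A: holds — e.g. at (3, 5), both sides equal 64.
B: fails at (4, 4) — LHS = 4·√(2) ≈ 5.657, RHS = 8.
C: fails at (1, 4) — LHS = 25, RHS = 17.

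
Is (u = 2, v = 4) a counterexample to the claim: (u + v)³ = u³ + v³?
Substituting u = 2, v = 4:
LHS = (2 + 4)³ = 216
RHS = 2³ + 4³ = 72

Since LHS ≠ RHS, this pair disproves the claim.

Answer: Yes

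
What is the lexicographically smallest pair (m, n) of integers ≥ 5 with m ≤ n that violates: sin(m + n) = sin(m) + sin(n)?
(m, n) = (5, 5)

Substituting (5, 5) into the claim:
LHS = sin(5 + 5) = sin(10) ≈ -0.544
RHS = sin(5) + sin(5) = 2·sin(5) ≈ -1.918

Since LHS ≠ RHS, this pair disproves the claim, and no lexicographically smaller pair (m ≤ n, integers ≥ 5) does.

For instance (8, 11) is also a counterexample (LHS = sin(19) ≈ 0.1499, RHS = sin(11) + sin(8) ≈ -0.01063), but it's lexicographically larger.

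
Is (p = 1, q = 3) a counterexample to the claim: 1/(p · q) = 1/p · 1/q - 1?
Substituting p = 1, q = 3:
LHS = 1/(1 · 3) = 1/3
RHS = 1/1 · 1/3 - 1 = -2/3

Since LHS ≠ RHS, this pair disproves the claim.

Answer: Yes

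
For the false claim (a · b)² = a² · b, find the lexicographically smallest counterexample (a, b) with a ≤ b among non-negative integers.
At (0, 1): both sides equal 0, so it holds there.

Substituting (1, 2) into the claim:
LHS = (1 · 2)² = 4
RHS = 1² · 2 = 2

Since LHS ≠ RHS, this pair disproves the claim, and no lexicographically smaller pair (a ≤ b, non-negative integers) does.

For instance (7, 7) is also a counterexample (LHS = 2401, RHS = 343), but it's lexicographically larger.

Answer: (a, b) = (1, 2)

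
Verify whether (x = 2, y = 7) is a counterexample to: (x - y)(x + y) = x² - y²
Substituting x = 2, y = 7:
LHS = (2 - 7)(2 + 7) = -45
RHS = 2² - 7² = -45

The sides agree, so this pair does not disprove the claim.

Answer: No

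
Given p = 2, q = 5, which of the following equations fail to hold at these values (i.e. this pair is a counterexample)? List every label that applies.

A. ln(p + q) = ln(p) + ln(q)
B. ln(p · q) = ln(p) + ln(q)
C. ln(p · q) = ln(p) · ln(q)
A, C

Evaluating each claim at the given values:
A. LHS = ln(7) ≈ 1.946, RHS = ln(2) + ln(5) ≈ 2.303 → fails here (LHS ≠ RHS)
B. LHS = ln(10) ≈ 2.303, RHS = ln(2) + ln(5) ≈ 2.303 → holds here (LHS = RHS)
C. LHS = ln(10) ≈ 2.303, RHS = ln(2)·ln(5) ≈ 1.116 → fails here (LHS ≠ RHS)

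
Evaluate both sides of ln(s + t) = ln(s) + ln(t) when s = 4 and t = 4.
LHS = ln(4 + 4) = ln(8) ≈ 2.079
RHS = ln(4) + ln(4) = 2·ln(4) ≈ 2.773

LHS ≠ RHS (they differ by about 0.6931), so the equation does not hold here.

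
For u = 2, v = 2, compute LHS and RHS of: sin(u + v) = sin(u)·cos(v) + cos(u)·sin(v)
LHS = sin(2 + 2) = sin(4) ≈ -0.7568
RHS = sin(2)·cos(2) + cos(2)·sin(2) = 2·sin(2)·cos(2) ≈ -0.7568

LHS = RHS: the two sides agree.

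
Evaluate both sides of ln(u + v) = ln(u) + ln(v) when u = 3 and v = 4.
LHS = ln(3 + 4) = ln(7) ≈ 1.946
RHS = ln(3) + ln(4) ≈ 2.485

LHS ≠ RHS (they differ by about 0.539), so the equation does not hold here.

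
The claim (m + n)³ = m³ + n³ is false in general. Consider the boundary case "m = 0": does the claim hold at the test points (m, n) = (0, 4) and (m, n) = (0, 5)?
At (0, 4): LHS = 64, RHS = 64 → equal
At (0, 5): LHS = 125, RHS = 125 → equal

So the claim does hold at both of these boundary points, even though it is not an identity.

Answer: Yes, holds at both test points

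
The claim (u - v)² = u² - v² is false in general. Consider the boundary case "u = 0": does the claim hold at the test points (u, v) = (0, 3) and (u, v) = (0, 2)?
No, fails at both test points

At (0, 3): LHS = 9 ≠ RHS = -9
At (0, 2): LHS = 4 ≠ RHS = -4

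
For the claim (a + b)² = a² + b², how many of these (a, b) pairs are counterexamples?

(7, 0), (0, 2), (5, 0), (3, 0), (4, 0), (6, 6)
Testing each pair:
(7, 0): LHS = 49, RHS = 49 → satisfies claim
(0, 2): LHS = 4, RHS = 4 → satisfies claim
(5, 0): LHS = 25, RHS = 25 → satisfies claim
(3, 0): LHS = 9, RHS = 9 → satisfies claim
(4, 0): LHS = 16, RHS = 16 → satisfies claim
(6, 6): LHS = 144, RHS = 72 → counterexample

That makes 1 counterexample.

Answer: 1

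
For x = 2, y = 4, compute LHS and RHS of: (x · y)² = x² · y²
LHS = (2 · 4)² = 64
RHS = 2² · 4² = 64

LHS = RHS: the two sides agree.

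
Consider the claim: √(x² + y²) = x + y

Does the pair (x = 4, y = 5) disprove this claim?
Substituting x = 4, y = 5:
LHS = √(4² + 5²) = √(41) ≈ 6.403
RHS = 4 + 5 = 9

Since LHS ≠ RHS, this pair disproves the claim.

Answer: Yes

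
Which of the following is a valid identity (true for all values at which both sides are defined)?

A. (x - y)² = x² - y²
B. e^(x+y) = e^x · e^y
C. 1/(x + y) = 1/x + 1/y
A: fails at (4, 6) — LHS = 4, RHS = -20.
B: holds — e.g. at (5, 8), both sides equal e^13 ≈ 442413.4.
C: fails at (2, 5) — LHS = 1/7, RHS = 7/10.

Answer: B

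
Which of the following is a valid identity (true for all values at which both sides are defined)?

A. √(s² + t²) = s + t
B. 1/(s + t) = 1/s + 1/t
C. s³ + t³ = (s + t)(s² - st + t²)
C

A: fails at (1, 1) — LHS = √(2) ≈ 1.414, RHS = 2.
B: fails at (4, 4) — LHS = 1/8, RHS = 1/2.
C: holds — e.g. at (2, 7), both sides equal 351.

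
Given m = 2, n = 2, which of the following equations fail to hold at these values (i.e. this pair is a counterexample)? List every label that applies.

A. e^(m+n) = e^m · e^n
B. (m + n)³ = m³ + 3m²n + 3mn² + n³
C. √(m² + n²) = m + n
C

Evaluating each claim at the given values:
A. LHS = e^4 ≈ 54.6, RHS = e^4 ≈ 54.6 → holds here (LHS = RHS)
B. LHS = 64, RHS = 64 → holds here (LHS = RHS)
C. LHS = 2·√(2) ≈ 2.828, RHS = 4 → fails here (LHS ≠ RHS)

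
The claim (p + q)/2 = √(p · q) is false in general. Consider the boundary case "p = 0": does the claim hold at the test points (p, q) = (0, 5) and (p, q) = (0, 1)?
At (0, 5): LHS = 5/2 ≠ RHS = 0
At (0, 1): LHS = 1/2 ≠ RHS = 0

Answer: No, fails at both test points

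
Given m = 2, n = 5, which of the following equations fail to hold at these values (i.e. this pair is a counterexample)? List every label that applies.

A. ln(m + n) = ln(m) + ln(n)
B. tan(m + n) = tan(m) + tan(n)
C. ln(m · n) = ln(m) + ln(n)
Evaluating each claim at the given values:
A. LHS = ln(7) ≈ 1.946, RHS = ln(2) + ln(5) ≈ 2.303 → fails here (LHS ≠ RHS)
B. LHS = tan(7) ≈ 0.8714, RHS = tan(5) + tan(2) ≈ -5.566 → fails here (LHS ≠ RHS)
C. LHS = ln(10) ≈ 2.303, RHS = ln(2) + ln(5) ≈ 2.303 → holds here (LHS = RHS)

Answer: A, B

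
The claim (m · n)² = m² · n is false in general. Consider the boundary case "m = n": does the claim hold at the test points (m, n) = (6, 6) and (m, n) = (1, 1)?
Only at (1, 1)

At (6, 6): LHS = 1296 ≠ RHS = 216
At (1, 1): LHS = 1, RHS = 1 → equal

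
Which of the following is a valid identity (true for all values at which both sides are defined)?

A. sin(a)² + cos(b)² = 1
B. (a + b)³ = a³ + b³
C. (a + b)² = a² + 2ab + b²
A: fails at (4, 6) — LHS = sin(4)² + cos(6)² ≈ 1.495, RHS = 1.
B: fails at (6, 7) — LHS = 2197, RHS = 559.
C: holds — e.g. at (3, 3), both sides equal 36.

Answer: C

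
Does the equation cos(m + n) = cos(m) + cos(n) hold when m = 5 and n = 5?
Fails

Substituting m = 5, n = 5:

LHS = cos(5 + 5) = cos(10) ≈ -0.8391
RHS = cos(5) + cos(5) = 2·cos(5) ≈ 0.5673

LHS ≠ RHS, so the equation does not hold at this point.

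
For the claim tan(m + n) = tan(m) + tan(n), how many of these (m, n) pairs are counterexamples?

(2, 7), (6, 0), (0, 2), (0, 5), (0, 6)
Testing each pair:
(2, 7): LHS = tan(9) ≈ -0.4523, RHS = tan(2) + tan(7) ≈ -1.314 → counterexample
(6, 0): LHS = tan(6) ≈ -0.291, RHS = tan(6) ≈ -0.291 → satisfies claim
(0, 2): LHS = tan(2) ≈ -2.185, RHS = tan(2) ≈ -2.185 → satisfies claim
(0, 5): LHS = tan(5) ≈ -3.381, RHS = tan(5) ≈ -3.381 → satisfies claim
(0, 6): LHS = tan(6) ≈ -0.291, RHS = tan(6) ≈ -0.291 → satisfies claim

That makes 1 counterexample.

Answer: 1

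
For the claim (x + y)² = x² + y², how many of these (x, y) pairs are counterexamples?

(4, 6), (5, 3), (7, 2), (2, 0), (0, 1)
Testing each pair:
(4, 6): LHS = 100, RHS = 52 → counterexample
(5, 3): LHS = 64, RHS = 34 → counterexample
(7, 2): LHS = 81, RHS = 53 → counterexample
(2, 0): LHS = 4, RHS = 4 → satisfies claim
(0, 1): LHS = 1, RHS = 1 → satisfies claim

That makes 3 counterexamples.

Answer: 3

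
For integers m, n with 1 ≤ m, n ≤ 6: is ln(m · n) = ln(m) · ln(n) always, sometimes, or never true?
It holds at (m, n) = (1, 1) (both sides equal 0), but fails at (m, n) = (3, 4) (LHS = ln(12) ≈ 2.485, RHS = ln(3)·ln(4) ≈ 1.523).

Answer: Sometimes true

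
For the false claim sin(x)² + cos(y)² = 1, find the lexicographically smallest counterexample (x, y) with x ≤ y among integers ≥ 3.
(x, y) = (3, 4)

At (3, 3): both sides equal 1, so it holds there.

Substituting (3, 4) into the claim:
LHS = sin(3)² + cos(4)² ≈ 0.4472
RHS = 1

Since LHS ≠ RHS, this pair disproves the claim, and no lexicographically smaller pair (x ≤ y, integers ≥ 3) does.

For instance (4, 10) is also a counterexample (LHS = sin(4)² + cos(10)² ≈ 1.277, RHS = 1), but it's lexicographically larger.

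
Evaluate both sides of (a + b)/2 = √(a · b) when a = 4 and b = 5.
LHS = (4 + 5)/2 = 9/2
RHS = √(4 · 5) = 2·√(5) ≈ 4.472

LHS ≠ RHS (they differ by about 0.02786), so the equation does not hold here.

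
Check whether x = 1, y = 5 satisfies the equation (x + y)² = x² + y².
Fails

Substituting x = 1, y = 5:

LHS = (1 + 5)² = 36
RHS = 1² + 5² = 26

LHS ≠ RHS, so the equation does not hold at this point.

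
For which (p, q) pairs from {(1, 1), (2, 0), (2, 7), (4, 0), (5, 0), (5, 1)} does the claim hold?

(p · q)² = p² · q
Testing each pair:
(1, 1): LHS = 1, RHS = 1 → holds
(2, 0): LHS = 0, RHS = 0 → holds
(2, 7): LHS = 196, RHS = 28 → fails
(4, 0): LHS = 0, RHS = 0 → holds
(5, 0): LHS = 0, RHS = 0 → holds
(5, 1): LHS = 25, RHS = 25 → holds

5 of 6 pairs satisfy the claim.

Answer: (1, 1), (2, 0), (4, 0), (5, 0), (5, 1)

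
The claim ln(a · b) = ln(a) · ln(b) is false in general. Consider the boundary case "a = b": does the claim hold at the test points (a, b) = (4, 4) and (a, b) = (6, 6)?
No, fails at both test points

At (4, 4): LHS = ln(16) ≈ 2.773 ≠ RHS = ln(4)² ≈ 1.922
At (6, 6): LHS = ln(36) ≈ 3.584 ≠ RHS = ln(6)² ≈ 3.21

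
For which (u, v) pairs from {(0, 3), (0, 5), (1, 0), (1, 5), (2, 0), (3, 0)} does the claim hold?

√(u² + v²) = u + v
Testing each pair:
(0, 3): LHS = 3, RHS = 3 → holds
(0, 5): LHS = 5, RHS = 5 → holds
(1, 0): LHS = 1, RHS = 1 → holds
(1, 5): LHS = √(26) ≈ 5.099, RHS = 6 → fails
(2, 0): LHS = 2, RHS = 2 → holds
(3, 0): LHS = 3, RHS = 3 → holds

5 of 6 pairs satisfy the claim.

Answer: (0, 3), (0, 5), (1, 0), (2, 0), (3, 0)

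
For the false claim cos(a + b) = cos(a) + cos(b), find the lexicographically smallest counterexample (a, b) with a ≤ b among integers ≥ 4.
(a, b) = (4, 4)

Substituting (4, 4) into the claim:
LHS = cos(4 + 4) = cos(8) ≈ -0.1455
RHS = cos(4) + cos(4) = 2·cos(4) ≈ -1.307

Since LHS ≠ RHS, this pair disproves the claim, and no lexicographically smaller pair (a ≤ b, integers ≥ 4) does.

For instance (5, 6) is also a counterexample (LHS = cos(11) ≈ 0.004426, RHS = cos(5) + cos(6) ≈ 1.244), but it's lexicographically larger.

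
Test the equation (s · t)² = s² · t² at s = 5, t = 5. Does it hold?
Holds

Substituting s = 5, t = 5:

LHS = (5 · 5)² = 625
RHS = 5² · 5² = 625

LHS = RHS, so the equation holds at this point.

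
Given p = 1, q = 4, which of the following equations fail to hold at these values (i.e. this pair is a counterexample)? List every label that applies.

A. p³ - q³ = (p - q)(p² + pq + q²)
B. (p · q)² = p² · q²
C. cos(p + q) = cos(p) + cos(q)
C

Evaluating each claim at the given values:
A. LHS = -63, RHS = -63 → holds here (LHS = RHS)
B. LHS = 16, RHS = 16 → holds here (LHS = RHS)
C. LHS = cos(5) ≈ 0.2837, RHS = cos(4) + cos(1) ≈ -0.1133 → fails here (LHS ≠ RHS)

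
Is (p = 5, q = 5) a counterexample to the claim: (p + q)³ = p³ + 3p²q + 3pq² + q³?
Substituting p = 5, q = 5:
LHS = (5 + 5)³ = 1000
RHS = 5³ + 3·5²·5 + 3·5·5² + 5³ = 1000

The sides agree, so this pair does not disprove the claim.

Answer: No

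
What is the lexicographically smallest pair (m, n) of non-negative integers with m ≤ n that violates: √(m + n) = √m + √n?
(m, n) = (1, 1)

At (0, 4): both sides equal 2, so it holds there.

Substituting (1, 1) into the claim:
LHS = √(1 + 1) = √(2) ≈ 1.414
RHS = √1 + √1 = 2

Since LHS ≠ RHS, this pair disproves the claim, and no lexicographically smaller pair (m ≤ n, non-negative integers) does.

For instance (2, 5) is also a counterexample (LHS = √(7) ≈ 2.646, RHS = √(2) + √(5) ≈ 3.65), but it's lexicographically larger.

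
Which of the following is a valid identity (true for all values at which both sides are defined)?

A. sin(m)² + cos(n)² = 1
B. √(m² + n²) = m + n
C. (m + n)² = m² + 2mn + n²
C

A: fails at (2, 7) — LHS = cos(7)² + sin(2)² ≈ 1.395, RHS = 1.
B: fails at (1, 4) — LHS = √(17) ≈ 4.123, RHS = 5.
C: holds — e.g. at (3, 5), both sides equal 64.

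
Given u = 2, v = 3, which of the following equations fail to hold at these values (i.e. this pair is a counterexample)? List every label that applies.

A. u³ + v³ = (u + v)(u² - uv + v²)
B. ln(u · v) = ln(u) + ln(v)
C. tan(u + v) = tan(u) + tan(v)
C

Evaluating each claim at the given values:
A. LHS = 35, RHS = 35 → holds here (LHS = RHS)
B. LHS = ln(6) ≈ 1.792, RHS = ln(2) + ln(3) ≈ 1.792 → holds here (LHS = RHS)
C. LHS = tan(5) ≈ -3.381, RHS = tan(2) + tan(3) ≈ -2.328 → fails here (LHS ≠ RHS)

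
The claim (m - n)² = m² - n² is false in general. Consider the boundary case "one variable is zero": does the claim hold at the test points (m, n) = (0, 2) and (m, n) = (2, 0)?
At (0, 2): LHS = 4 ≠ RHS = -4
At (2, 0): LHS = 4, RHS = 4 → equal

Answer: Only at (2, 0)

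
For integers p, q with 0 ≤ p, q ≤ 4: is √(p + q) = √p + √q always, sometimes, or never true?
It holds at (p, q) = (1, 0) (both sides equal 1), but fails at (p, q) = (4, 4) (LHS = 2·√(2) ≈ 2.828, RHS = 4).

Answer: Sometimes true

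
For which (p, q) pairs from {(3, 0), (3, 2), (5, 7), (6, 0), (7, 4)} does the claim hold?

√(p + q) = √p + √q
(3, 0), (6, 0)

Testing each pair:
(3, 0): LHS = √(3) ≈ 1.732, RHS = √(3) ≈ 1.732 → holds
(3, 2): LHS = √(5) ≈ 2.236, RHS = √(2) + √(3) ≈ 3.146 → fails
(5, 7): LHS = 2·√(3) ≈ 3.464, RHS = √(5) + √(7) ≈ 4.882 → fails
(6, 0): LHS = √(6) ≈ 2.449, RHS = √(6) ≈ 2.449 → holds
(7, 4): LHS = √(11) ≈ 3.317, RHS = 2 + √(7) ≈ 4.646 → fails

2 of 5 pairs satisfy the claim.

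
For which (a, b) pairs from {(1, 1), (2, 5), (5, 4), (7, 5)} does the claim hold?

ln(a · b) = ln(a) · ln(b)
(1, 1)

Testing each pair:
(1, 1): LHS = 0, RHS = 0 → holds
(2, 5): LHS = ln(10) ≈ 2.303, RHS = ln(2)·ln(5) ≈ 1.116 → fails
(5, 4): LHS = ln(20) ≈ 2.996, RHS = ln(4)·ln(5) ≈ 2.231 → fails
(7, 5): LHS = ln(35) ≈ 3.555, RHS = ln(5)·ln(7) ≈ 3.132 → fails

1 of 4 pairs satisfies the claim.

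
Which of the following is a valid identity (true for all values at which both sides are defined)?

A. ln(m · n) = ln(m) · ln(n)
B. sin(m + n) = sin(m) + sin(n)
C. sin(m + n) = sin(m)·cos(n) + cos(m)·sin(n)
C

A: fails at (4, 5) — LHS = ln(20) ≈ 2.996, RHS = ln(4)·ln(5) ≈ 2.231.
B: fails at (2, 7) — LHS = sin(9) ≈ 0.4121, RHS = sin(7) + sin(2) ≈ 1.566.
C: holds — e.g. at (1, 4), both sides equal sin(5) ≈ -0.9589.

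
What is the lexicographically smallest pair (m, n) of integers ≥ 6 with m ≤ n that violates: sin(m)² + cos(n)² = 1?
At (6, 6): both sides equal 1, so it holds there.

Substituting (6, 7) into the claim:
LHS = sin(6)² + cos(7)² ≈ 0.6464
RHS = 1

Since LHS ≠ RHS, this pair disproves the claim, and no lexicographically smaller pair (m ≤ n, integers ≥ 6) does.

For instance (6, 9) is also a counterexample (LHS = sin(6)² + cos(9)² ≈ 0.9082, RHS = 1), but it's lexicographically larger.

Answer: (m, n) = (6, 7)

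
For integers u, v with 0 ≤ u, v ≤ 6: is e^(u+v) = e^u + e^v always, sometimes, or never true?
The claim fails for every pair in the range. For instance at (u, v) = (0, 4): LHS = e^4 ≈ 54.6, RHS = 1 + e^4 ≈ 55.6.

Answer: Never true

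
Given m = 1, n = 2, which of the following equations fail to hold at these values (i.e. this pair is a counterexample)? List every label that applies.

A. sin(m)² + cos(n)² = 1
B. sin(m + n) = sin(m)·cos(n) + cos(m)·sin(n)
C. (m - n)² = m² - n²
Evaluating each claim at the given values:
A. LHS = cos(2)² + sin(1)² ≈ 0.8813, RHS = 1 → fails here (LHS ≠ RHS)
B. LHS = sin(3) ≈ 0.1411, RHS = sin(1)·cos(2) + sin(2)·cos(1) ≈ 0.1411 → holds here (LHS = RHS)
C. LHS = 1, RHS = -3 → fails here (LHS ≠ RHS)

Answer: A, C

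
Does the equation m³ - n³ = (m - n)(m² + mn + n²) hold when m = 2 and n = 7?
Substituting m = 2, n = 7:

LHS = 2³ - 7³ = -335
RHS = (2 - 7)(2² + 2·7 + 7²) = -335

LHS = RHS, so the equation holds at this point.

Answer: Holds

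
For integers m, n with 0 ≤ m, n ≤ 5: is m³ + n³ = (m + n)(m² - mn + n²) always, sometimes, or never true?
The identity holds for every pair in the range. For instance at (m, n) = (1, 2): both sides equal 9.

Answer: Always true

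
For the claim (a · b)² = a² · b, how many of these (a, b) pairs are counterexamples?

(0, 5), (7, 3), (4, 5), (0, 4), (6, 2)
Testing each pair:
(0, 5): LHS = 0, RHS = 0 → satisfies claim
(7, 3): LHS = 441, RHS = 147 → counterexample
(4, 5): LHS = 400, RHS = 80 → counterexample
(0, 4): LHS = 0, RHS = 0 → satisfies claim
(6, 2): LHS = 144, RHS = 72 → counterexample

That makes 3 counterexamples.

Answer: 3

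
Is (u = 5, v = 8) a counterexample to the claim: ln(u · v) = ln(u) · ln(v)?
Substituting u = 5, v = 8:
LHS = ln(5 · 8) = ln(40) ≈ 3.689
RHS = ln(5) · ln(8) ≈ 3.347

Since LHS ≠ RHS, this pair disproves the claim.

Answer: Yes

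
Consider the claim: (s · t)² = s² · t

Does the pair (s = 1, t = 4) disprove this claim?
Substituting s = 1, t = 4:
LHS = (1 · 4)² = 16
RHS = 1² · 4 = 4

Since LHS ≠ RHS, this pair disproves the claim.

Answer: Yes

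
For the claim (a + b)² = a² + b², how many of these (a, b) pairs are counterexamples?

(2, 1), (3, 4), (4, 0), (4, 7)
3

Testing each pair:
(2, 1): LHS = 9, RHS = 5 → counterexample
(3, 4): LHS = 49, RHS = 25 → counterexample
(4, 0): LHS = 16, RHS = 16 → satisfies claim
(4, 7): LHS = 121, RHS = 65 → counterexample

That makes 3 counterexamples.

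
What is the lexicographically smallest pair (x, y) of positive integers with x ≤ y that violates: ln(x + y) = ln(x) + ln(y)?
Substituting (1, 1) into the claim:
LHS = ln(1 + 1) = ln(2) ≈ 0.6931
RHS = ln(1) + ln(1) = 0

Since LHS ≠ RHS, this pair disproves the claim, and no lexicographically smaller pair (x ≤ y, positive integers) does.

For instance (2, 5) is also a counterexample (LHS = ln(7) ≈ 1.946, RHS = ln(2) + ln(5) ≈ 2.303), but it's lexicographically larger.

Answer: (x, y) = (1, 1)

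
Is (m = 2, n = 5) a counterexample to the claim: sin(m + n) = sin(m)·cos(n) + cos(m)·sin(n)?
Substituting m = 2, n = 5:
LHS = sin(2 + 5) = sin(7) ≈ 0.657
RHS = sin(2)·cos(5) + cos(2)·sin(5) = sin(2)·cos(5) + sin(5)·cos(2) ≈ 0.657

The sides agree, so this pair does not disprove the claim.

Answer: No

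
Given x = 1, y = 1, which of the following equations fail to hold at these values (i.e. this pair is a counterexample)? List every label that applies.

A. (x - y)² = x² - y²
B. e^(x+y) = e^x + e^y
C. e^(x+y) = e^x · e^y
Evaluating each claim at the given values:
A. LHS = 0, RHS = 0 → holds here (LHS = RHS)
B. LHS = e^2 ≈ 7.389, RHS = 2·e ≈ 5.437 → fails here (LHS ≠ RHS)
C. LHS = e^2 ≈ 7.389, RHS = e^2 ≈ 7.389 → holds here (LHS = RHS)

Answer: B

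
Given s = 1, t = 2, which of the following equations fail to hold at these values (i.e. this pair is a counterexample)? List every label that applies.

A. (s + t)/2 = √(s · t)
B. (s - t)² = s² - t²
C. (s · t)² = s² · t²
Evaluating each claim at the given values:
A. LHS = 3/2, RHS = √(2) ≈ 1.414 → fails here (LHS ≠ RHS)
B. LHS = 1, RHS = -3 → fails here (LHS ≠ RHS)
C. LHS = 4, RHS = 4 → holds here (LHS = RHS)

Answer: A, B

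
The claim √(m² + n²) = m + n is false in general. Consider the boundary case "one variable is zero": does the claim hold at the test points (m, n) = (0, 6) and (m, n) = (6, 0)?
At (0, 6): LHS = 6, RHS = 6 → equal
At (6, 0): LHS = 6, RHS = 6 → equal

So the claim does hold at both of these boundary points, even though it is not an identity.

Answer: Yes, holds at both test points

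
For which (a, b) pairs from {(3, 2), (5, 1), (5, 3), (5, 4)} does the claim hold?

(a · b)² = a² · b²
All pairs

Testing each pair:
(3, 2): LHS = 36, RHS = 36 → holds
(5, 1): LHS = 25, RHS = 25 → holds
(5, 3): LHS = 225, RHS = 225 → holds
(5, 4): LHS = 400, RHS = 400 → holds

Every pair satisfies the claim.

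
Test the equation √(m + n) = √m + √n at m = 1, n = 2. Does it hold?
Fails

Substituting m = 1, n = 2:

LHS = √(1 + 2) = √(3) ≈ 1.732
RHS = √1 + √2 = 1 + √(2) ≈ 2.414

LHS ≠ RHS, so the equation does not hold at this point.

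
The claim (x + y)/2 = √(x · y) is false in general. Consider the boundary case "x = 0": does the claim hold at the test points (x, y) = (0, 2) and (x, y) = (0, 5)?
At (0, 2): LHS = 1 ≠ RHS = 0
At (0, 5): LHS = 5/2 ≠ RHS = 0

Answer: No, fails at both test points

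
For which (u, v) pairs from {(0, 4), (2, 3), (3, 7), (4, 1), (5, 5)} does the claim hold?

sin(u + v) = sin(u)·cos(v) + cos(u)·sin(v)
All pairs

Testing each pair:
(0, 4): LHS = sin(4) ≈ -0.7568, RHS = sin(4) ≈ -0.7568 → holds
(2, 3): LHS = sin(5) ≈ -0.9589, RHS = sin(2)·cos(3) + sin(3)·cos(2) ≈ -0.9589 → holds
(3, 7): LHS = sin(10) ≈ -0.544, RHS = sin(7)·cos(3) + sin(3)·cos(7) ≈ -0.544 → holds
(4, 1): LHS = sin(5) ≈ -0.9589, RHS = sin(1)·cos(4) + sin(4)·cos(1) ≈ -0.9589 → holds
(5, 5): LHS = sin(10) ≈ -0.544, RHS = 2·sin(5)·cos(5) ≈ -0.544 → holds

Every pair satisfies the claim.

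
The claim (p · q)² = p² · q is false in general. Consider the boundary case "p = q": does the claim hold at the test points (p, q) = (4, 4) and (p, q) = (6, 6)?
No, fails at both test points

At (4, 4): LHS = 256 ≠ RHS = 64
At (6, 6): LHS = 1296 ≠ RHS = 216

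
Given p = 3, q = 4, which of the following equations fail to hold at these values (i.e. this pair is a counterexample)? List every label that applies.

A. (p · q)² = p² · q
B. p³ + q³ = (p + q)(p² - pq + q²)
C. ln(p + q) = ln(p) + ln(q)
Evaluating each claim at the given values:
A. LHS = 144, RHS = 36 → fails here (LHS ≠ RHS)
B. LHS = 91, RHS = 91 → holds here (LHS = RHS)
C. LHS = ln(7) ≈ 1.946, RHS = ln(3) + ln(4) ≈ 2.485 → fails here (LHS ≠ RHS)

Answer: A, C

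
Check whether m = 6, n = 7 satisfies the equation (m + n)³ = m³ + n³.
Substituting m = 6, n = 7:

LHS = (6 + 7)³ = 2197
RHS = 6³ + 7³ = 559

LHS ≠ RHS, so the equation does not hold at this point.

Answer: Fails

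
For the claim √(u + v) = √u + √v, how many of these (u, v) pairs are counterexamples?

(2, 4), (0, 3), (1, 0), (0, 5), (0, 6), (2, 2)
Testing each pair:
(2, 4): LHS = √(6) ≈ 2.449, RHS = √(2) + 2 ≈ 3.414 → counterexample
(0, 3): LHS = √(3) ≈ 1.732, RHS = √(3) ≈ 1.732 → satisfies claim
(1, 0): LHS = 1, RHS = 1 → satisfies claim
(0, 5): LHS = √(5) ≈ 2.236, RHS = √(5) ≈ 2.236 → satisfies claim
(0, 6): LHS = √(6) ≈ 2.449, RHS = √(6) ≈ 2.449 → satisfies claim
(2, 2): LHS = 2, RHS = 2·√(2) ≈ 2.828 → counterexample

That makes 2 counterexamples.

Answer: 2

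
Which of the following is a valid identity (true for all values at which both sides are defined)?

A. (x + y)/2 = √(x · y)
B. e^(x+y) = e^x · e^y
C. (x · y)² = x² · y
B

A: fails at (3, 7) — LHS = 5, RHS = √(21) ≈ 4.583.
B: holds — e.g. at (5, 8), both sides equal e^13 ≈ 442413.4.
C: fails at (4, 6) — LHS = 576, RHS = 96.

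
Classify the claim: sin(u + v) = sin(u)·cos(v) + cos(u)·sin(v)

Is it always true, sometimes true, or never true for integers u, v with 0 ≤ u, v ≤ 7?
The identity holds for every pair in the range. For instance at (u, v) = (2, 4): both sides equal sin(6) ≈ -0.2794.

Answer: Always true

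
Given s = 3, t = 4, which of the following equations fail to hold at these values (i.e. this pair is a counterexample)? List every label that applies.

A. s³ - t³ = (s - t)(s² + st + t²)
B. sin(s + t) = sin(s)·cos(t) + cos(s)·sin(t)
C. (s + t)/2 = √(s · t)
Evaluating each claim at the given values:
A. LHS = -37, RHS = -37 → holds here (LHS = RHS)
B. LHS = sin(7) ≈ 0.657, RHS = sin(3)·cos(4) + sin(4)·cos(3) ≈ 0.657 → holds here (LHS = RHS)
C. LHS = 7/2, RHS = 2·√(3) ≈ 3.464 → fails here (LHS ≠ RHS)

Answer: C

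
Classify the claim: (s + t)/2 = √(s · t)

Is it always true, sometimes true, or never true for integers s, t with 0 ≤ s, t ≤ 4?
It holds at (s, t) = (4, 4) (both sides equal 4), but fails at (s, t) = (4, 1) (LHS = 5/2, RHS = 2).

Answer: Sometimes true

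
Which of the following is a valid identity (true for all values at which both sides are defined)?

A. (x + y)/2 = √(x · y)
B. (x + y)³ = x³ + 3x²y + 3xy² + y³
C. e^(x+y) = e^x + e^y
A: fails at (1, 5) — LHS = 3, RHS = √(5) ≈ 2.236.
B: holds — e.g. at (4, 4), both sides equal 512.
C: fails at (5, 5) — LHS = e^10 ≈ 22026.5, RHS = 2·e^5 ≈ 296.8.

Answer: B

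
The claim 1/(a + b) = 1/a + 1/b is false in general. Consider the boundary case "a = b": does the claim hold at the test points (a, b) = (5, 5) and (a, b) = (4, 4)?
No, fails at both test points

At (5, 5): LHS = 1/10 ≠ RHS = 2/5
At (4, 4): LHS = 1/8 ≠ RHS = 1/2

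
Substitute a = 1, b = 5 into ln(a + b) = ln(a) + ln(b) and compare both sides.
LHS = ln(1 + 5) = ln(6) ≈ 1.792
RHS = ln(1) + ln(5) = ln(5) ≈ 1.609

LHS ≠ RHS (they differ by about 0.1823), so the equation does not hold here.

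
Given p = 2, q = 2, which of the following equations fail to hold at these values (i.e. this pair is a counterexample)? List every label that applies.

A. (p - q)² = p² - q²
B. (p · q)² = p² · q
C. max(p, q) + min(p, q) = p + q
Evaluating each claim at the given values:
A. LHS = 0, RHS = 0 → holds here (LHS = RHS)
B. LHS = 16, RHS = 8 → fails here (LHS ≠ RHS)
C. LHS = 4, RHS = 4 → holds here (LHS = RHS)

Answer: B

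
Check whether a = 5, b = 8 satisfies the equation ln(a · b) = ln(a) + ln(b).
Substituting a = 5, b = 8:

LHS = ln(5 · 8) = ln(40) ≈ 3.689
RHS = ln(5) + ln(8) ≈ 3.689

LHS = RHS, so the equation holds at this point.

Answer: Holds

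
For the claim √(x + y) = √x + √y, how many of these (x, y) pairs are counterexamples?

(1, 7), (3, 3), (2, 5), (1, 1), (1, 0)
4

Testing each pair:
(1, 7): LHS = 2·√(2) ≈ 2.828, RHS = 1 + √(7) ≈ 3.646 → counterexample
(3, 3): LHS = √(6) ≈ 2.449, RHS = 2·√(3) ≈ 3.464 → counterexample
(2, 5): LHS = √(7) ≈ 2.646, RHS = √(2) + √(5) ≈ 3.65 → counterexample
(1, 1): LHS = √(2) ≈ 1.414, RHS = 2 → counterexample
(1, 0): LHS = 1, RHS = 1 → satisfies claim

That makes 4 counterexamples.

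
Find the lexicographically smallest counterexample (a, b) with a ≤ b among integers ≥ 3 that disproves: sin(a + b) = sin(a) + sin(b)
(a, b) = (3, 3)

Substituting (3, 3) into the claim:
LHS = sin(3 + 3) = sin(6) ≈ -0.2794
RHS = sin(3) + sin(3) = 2·sin(3) ≈ 0.2822

Since LHS ≠ RHS, this pair disproves the claim, and no lexicographically smaller pair (a ≤ b, integers ≥ 3) does.

For instance (8, 8) is also a counterexample (LHS = sin(16) ≈ -0.2879, RHS = 2·sin(8) ≈ 1.979), but it's lexicographically larger.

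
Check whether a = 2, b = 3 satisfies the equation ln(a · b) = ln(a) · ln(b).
Fails

Substituting a = 2, b = 3:

LHS = ln(2 · 3) = ln(6) ≈ 1.792
RHS = ln(2) · ln(3) ≈ 0.7615

LHS ≠ RHS, so the equation does not hold at this point.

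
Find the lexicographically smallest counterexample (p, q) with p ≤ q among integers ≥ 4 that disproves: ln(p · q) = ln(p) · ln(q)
Substituting (4, 4) into the claim:
LHS = ln(4 · 4) = ln(16) ≈ 2.773
RHS = ln(4) · ln(4) = ln(4)² ≈ 1.922

Since LHS ≠ RHS, this pair disproves the claim, and no lexicographically smaller pair (p ≤ q, integers ≥ 4) does.

For instance (10, 10) is also a counterexample (LHS = ln(100) ≈ 4.605, RHS = ln(10)² ≈ 5.302), but it's lexicographically larger.

Answer: (p, q) = (4, 4)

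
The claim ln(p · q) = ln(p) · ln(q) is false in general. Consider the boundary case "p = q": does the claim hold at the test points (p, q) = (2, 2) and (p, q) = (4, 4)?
At (2, 2): LHS = ln(4) ≈ 1.386 ≠ RHS = ln(2)² ≈ 0.4805
At (4, 4): LHS = ln(16) ≈ 2.773 ≠ RHS = ln(4)² ≈ 1.922

Answer: No, fails at both test points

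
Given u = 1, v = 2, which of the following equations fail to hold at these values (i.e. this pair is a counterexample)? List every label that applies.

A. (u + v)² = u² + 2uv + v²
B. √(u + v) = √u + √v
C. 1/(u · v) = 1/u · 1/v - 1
Evaluating each claim at the given values:
A. LHS = 9, RHS = 9 → holds here (LHS = RHS)
B. LHS = √(3) ≈ 1.732, RHS = 1 + √(2) ≈ 2.414 → fails here (LHS ≠ RHS)
C. LHS = 1/2, RHS = -1/2 → fails here (LHS ≠ RHS)

Answer: B, C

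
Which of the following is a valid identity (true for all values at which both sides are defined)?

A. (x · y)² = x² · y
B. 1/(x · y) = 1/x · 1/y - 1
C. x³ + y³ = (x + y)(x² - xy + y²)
A: fails at (6, 7) — LHS = 1764, RHS = 252.
B: fails at (4, 6) — LHS = 1/24, RHS = -23/24.
C: holds — e.g. at (5, 8), both sides equal 637.

Answer: C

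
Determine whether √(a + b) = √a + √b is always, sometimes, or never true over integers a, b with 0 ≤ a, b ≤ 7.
Sometimes true

It holds at (a, b) = (0, 2) (both sides equal √(2) ≈ 1.414), but fails at (a, b) = (5, 2) (LHS = √(7) ≈ 2.646, RHS = √(2) + √(5) ≈ 3.65).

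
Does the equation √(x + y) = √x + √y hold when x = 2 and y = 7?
Substituting x = 2, y = 7:

LHS = √(2 + 7) = 3
RHS = √2 + √7 = √(2) + √(7) ≈ 4.06

LHS ≠ RHS, so the equation does not hold at this point.

Answer: Fails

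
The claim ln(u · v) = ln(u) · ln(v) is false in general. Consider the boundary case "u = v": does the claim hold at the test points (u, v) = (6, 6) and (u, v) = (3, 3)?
At (6, 6): LHS = ln(36) ≈ 3.584 ≠ RHS = ln(6)² ≈ 3.21
At (3, 3): LHS = ln(9) ≈ 2.197 ≠ RHS = ln(3)² ≈ 1.207

Answer: No, fails at both test points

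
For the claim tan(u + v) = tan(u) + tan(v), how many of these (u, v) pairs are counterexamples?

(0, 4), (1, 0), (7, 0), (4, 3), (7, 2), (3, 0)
Testing each pair:
(0, 4): LHS = tan(4) ≈ 1.158, RHS = tan(4) ≈ 1.158 → satisfies claim
(1, 0): LHS = tan(1) ≈ 1.557, RHS = tan(1) ≈ 1.557 → satisfies claim
(7, 0): LHS = tan(7) ≈ 0.8714, RHS = tan(7) ≈ 0.8714 → satisfies claim
(4, 3): LHS = tan(7) ≈ 0.8714, RHS = tan(3) + tan(4) ≈ 1.015 → counterexample
(7, 2): LHS = tan(9) ≈ -0.4523, RHS = tan(2) + tan(7) ≈ -1.314 → counterexample
(3, 0): LHS = tan(3) ≈ -0.1425, RHS = tan(3) ≈ -0.1425 → satisfies claim

That makes 2 counterexamples.

Answer: 2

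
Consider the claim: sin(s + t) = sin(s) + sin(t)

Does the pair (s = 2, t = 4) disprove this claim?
Yes

Substituting s = 2, t = 4:
LHS = sin(2 + 4) = sin(6) ≈ -0.2794
RHS = sin(2) + sin(4) ≈ 0.1525

Since LHS ≠ RHS, this pair disproves the claim.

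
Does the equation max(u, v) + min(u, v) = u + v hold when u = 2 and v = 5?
Holds

Substituting u = 2, v = 5:

LHS = max(2, 5) + min(2, 5) = 7
RHS = 2 + 5 = 7

LHS = RHS, so the equation holds at this point.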